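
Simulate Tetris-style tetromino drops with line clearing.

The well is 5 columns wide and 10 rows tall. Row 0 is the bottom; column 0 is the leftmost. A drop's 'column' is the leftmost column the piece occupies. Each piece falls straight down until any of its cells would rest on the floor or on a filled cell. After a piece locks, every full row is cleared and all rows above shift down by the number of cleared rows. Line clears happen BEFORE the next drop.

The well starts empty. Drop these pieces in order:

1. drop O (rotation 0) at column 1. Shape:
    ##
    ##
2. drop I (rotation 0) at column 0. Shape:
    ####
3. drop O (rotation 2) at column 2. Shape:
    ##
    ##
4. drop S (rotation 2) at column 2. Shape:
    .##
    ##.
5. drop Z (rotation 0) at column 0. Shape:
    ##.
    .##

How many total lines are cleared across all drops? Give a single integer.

Answer: 0

Derivation:
Drop 1: O rot0 at col 1 lands with bottom-row=0; cleared 0 line(s) (total 0); column heights now [0 2 2 0 0], max=2
Drop 2: I rot0 at col 0 lands with bottom-row=2; cleared 0 line(s) (total 0); column heights now [3 3 3 3 0], max=3
Drop 3: O rot2 at col 2 lands with bottom-row=3; cleared 0 line(s) (total 0); column heights now [3 3 5 5 0], max=5
Drop 4: S rot2 at col 2 lands with bottom-row=5; cleared 0 line(s) (total 0); column heights now [3 3 6 7 7], max=7
Drop 5: Z rot0 at col 0 lands with bottom-row=6; cleared 0 line(s) (total 0); column heights now [8 8 7 7 7], max=8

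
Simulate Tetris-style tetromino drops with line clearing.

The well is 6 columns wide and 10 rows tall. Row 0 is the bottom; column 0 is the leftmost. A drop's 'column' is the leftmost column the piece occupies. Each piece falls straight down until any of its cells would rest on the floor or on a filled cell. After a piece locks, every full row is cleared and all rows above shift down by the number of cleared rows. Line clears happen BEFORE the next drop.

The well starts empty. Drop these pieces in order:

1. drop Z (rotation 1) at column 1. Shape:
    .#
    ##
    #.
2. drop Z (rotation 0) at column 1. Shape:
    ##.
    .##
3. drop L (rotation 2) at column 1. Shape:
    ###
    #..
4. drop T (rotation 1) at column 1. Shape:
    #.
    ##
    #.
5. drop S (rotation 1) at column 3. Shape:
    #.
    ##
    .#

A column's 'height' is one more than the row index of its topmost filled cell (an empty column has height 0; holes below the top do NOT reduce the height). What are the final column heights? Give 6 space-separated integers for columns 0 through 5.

Answer: 0 10 9 9 8 0

Derivation:
Drop 1: Z rot1 at col 1 lands with bottom-row=0; cleared 0 line(s) (total 0); column heights now [0 2 3 0 0 0], max=3
Drop 2: Z rot0 at col 1 lands with bottom-row=3; cleared 0 line(s) (total 0); column heights now [0 5 5 4 0 0], max=5
Drop 3: L rot2 at col 1 lands with bottom-row=5; cleared 0 line(s) (total 0); column heights now [0 7 7 7 0 0], max=7
Drop 4: T rot1 at col 1 lands with bottom-row=7; cleared 0 line(s) (total 0); column heights now [0 10 9 7 0 0], max=10
Drop 5: S rot1 at col 3 lands with bottom-row=6; cleared 0 line(s) (total 0); column heights now [0 10 9 9 8 0], max=10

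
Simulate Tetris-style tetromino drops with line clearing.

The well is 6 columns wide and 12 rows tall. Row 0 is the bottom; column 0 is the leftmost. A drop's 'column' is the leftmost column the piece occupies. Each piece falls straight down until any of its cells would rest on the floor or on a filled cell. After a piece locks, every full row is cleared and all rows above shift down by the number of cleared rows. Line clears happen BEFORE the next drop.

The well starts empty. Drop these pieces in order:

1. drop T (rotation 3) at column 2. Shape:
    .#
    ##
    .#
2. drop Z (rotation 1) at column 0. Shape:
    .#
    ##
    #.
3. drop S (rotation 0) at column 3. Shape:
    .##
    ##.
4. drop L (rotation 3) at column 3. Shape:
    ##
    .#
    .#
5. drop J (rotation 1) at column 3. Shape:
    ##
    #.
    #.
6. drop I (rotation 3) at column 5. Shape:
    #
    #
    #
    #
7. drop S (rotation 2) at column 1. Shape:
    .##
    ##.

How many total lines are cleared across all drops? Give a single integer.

Answer: 0

Derivation:
Drop 1: T rot3 at col 2 lands with bottom-row=0; cleared 0 line(s) (total 0); column heights now [0 0 2 3 0 0], max=3
Drop 2: Z rot1 at col 0 lands with bottom-row=0; cleared 0 line(s) (total 0); column heights now [2 3 2 3 0 0], max=3
Drop 3: S rot0 at col 3 lands with bottom-row=3; cleared 0 line(s) (total 0); column heights now [2 3 2 4 5 5], max=5
Drop 4: L rot3 at col 3 lands with bottom-row=5; cleared 0 line(s) (total 0); column heights now [2 3 2 8 8 5], max=8
Drop 5: J rot1 at col 3 lands with bottom-row=8; cleared 0 line(s) (total 0); column heights now [2 3 2 11 11 5], max=11
Drop 6: I rot3 at col 5 lands with bottom-row=5; cleared 0 line(s) (total 0); column heights now [2 3 2 11 11 9], max=11
Drop 7: S rot2 at col 1 lands with bottom-row=10; cleared 0 line(s) (total 0); column heights now [2 11 12 12 11 9], max=12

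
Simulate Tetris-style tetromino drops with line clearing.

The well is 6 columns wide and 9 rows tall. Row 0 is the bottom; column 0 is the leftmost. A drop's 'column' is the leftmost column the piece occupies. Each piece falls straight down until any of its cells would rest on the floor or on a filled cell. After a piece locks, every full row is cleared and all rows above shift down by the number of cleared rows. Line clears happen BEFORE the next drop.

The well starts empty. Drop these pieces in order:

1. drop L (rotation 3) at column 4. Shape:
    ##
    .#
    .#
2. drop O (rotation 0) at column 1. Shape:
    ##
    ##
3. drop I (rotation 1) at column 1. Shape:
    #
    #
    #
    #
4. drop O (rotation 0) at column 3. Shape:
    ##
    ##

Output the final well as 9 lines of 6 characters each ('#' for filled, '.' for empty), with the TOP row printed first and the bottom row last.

Answer: ......
......
......
.#....
.#.##.
.#.##.
.#..##
.##..#
.##..#

Derivation:
Drop 1: L rot3 at col 4 lands with bottom-row=0; cleared 0 line(s) (total 0); column heights now [0 0 0 0 3 3], max=3
Drop 2: O rot0 at col 1 lands with bottom-row=0; cleared 0 line(s) (total 0); column heights now [0 2 2 0 3 3], max=3
Drop 3: I rot1 at col 1 lands with bottom-row=2; cleared 0 line(s) (total 0); column heights now [0 6 2 0 3 3], max=6
Drop 4: O rot0 at col 3 lands with bottom-row=3; cleared 0 line(s) (total 0); column heights now [0 6 2 5 5 3], max=6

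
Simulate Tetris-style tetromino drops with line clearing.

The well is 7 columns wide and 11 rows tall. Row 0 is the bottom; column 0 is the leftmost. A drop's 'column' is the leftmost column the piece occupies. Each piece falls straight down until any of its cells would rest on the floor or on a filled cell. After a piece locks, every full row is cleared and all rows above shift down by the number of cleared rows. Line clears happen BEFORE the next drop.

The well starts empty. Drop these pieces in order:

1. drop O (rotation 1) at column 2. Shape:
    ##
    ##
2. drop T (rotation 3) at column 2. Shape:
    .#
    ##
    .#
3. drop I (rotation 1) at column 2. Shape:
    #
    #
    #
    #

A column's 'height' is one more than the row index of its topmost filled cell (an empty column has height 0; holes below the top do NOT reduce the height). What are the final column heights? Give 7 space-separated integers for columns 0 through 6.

Drop 1: O rot1 at col 2 lands with bottom-row=0; cleared 0 line(s) (total 0); column heights now [0 0 2 2 0 0 0], max=2
Drop 2: T rot3 at col 2 lands with bottom-row=2; cleared 0 line(s) (total 0); column heights now [0 0 4 5 0 0 0], max=5
Drop 3: I rot1 at col 2 lands with bottom-row=4; cleared 0 line(s) (total 0); column heights now [0 0 8 5 0 0 0], max=8

Answer: 0 0 8 5 0 0 0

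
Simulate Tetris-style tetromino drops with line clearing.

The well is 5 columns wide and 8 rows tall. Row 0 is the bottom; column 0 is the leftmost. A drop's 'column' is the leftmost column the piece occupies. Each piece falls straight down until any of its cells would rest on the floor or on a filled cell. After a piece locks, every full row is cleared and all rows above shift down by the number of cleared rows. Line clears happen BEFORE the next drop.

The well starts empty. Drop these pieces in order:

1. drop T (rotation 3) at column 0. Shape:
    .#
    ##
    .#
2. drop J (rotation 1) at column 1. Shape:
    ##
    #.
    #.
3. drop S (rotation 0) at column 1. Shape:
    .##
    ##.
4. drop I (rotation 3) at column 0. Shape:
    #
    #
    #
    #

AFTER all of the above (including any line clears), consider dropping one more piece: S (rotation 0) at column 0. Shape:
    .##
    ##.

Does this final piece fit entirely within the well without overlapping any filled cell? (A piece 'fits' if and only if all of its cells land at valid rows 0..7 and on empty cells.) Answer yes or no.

Answer: no

Derivation:
Drop 1: T rot3 at col 0 lands with bottom-row=0; cleared 0 line(s) (total 0); column heights now [2 3 0 0 0], max=3
Drop 2: J rot1 at col 1 lands with bottom-row=3; cleared 0 line(s) (total 0); column heights now [2 6 6 0 0], max=6
Drop 3: S rot0 at col 1 lands with bottom-row=6; cleared 0 line(s) (total 0); column heights now [2 7 8 8 0], max=8
Drop 4: I rot3 at col 0 lands with bottom-row=2; cleared 0 line(s) (total 0); column heights now [6 7 8 8 0], max=8
Test piece S rot0 at col 0 (width 3): heights before test = [6 7 8 8 0]; fits = False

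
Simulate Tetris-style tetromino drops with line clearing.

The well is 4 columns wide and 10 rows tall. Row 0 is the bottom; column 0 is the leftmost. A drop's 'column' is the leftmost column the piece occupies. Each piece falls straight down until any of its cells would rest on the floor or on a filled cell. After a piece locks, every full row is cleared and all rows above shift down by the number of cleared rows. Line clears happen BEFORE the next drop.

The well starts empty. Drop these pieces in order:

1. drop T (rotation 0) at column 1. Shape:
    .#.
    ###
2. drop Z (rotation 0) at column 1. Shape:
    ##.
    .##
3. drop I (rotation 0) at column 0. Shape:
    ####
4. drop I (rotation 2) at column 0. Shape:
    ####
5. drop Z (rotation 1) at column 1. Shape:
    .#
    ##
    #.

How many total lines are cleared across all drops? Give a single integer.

Drop 1: T rot0 at col 1 lands with bottom-row=0; cleared 0 line(s) (total 0); column heights now [0 1 2 1], max=2
Drop 2: Z rot0 at col 1 lands with bottom-row=2; cleared 0 line(s) (total 0); column heights now [0 4 4 3], max=4
Drop 3: I rot0 at col 0 lands with bottom-row=4; cleared 1 line(s) (total 1); column heights now [0 4 4 3], max=4
Drop 4: I rot2 at col 0 lands with bottom-row=4; cleared 1 line(s) (total 2); column heights now [0 4 4 3], max=4
Drop 5: Z rot1 at col 1 lands with bottom-row=4; cleared 0 line(s) (total 2); column heights now [0 6 7 3], max=7

Answer: 2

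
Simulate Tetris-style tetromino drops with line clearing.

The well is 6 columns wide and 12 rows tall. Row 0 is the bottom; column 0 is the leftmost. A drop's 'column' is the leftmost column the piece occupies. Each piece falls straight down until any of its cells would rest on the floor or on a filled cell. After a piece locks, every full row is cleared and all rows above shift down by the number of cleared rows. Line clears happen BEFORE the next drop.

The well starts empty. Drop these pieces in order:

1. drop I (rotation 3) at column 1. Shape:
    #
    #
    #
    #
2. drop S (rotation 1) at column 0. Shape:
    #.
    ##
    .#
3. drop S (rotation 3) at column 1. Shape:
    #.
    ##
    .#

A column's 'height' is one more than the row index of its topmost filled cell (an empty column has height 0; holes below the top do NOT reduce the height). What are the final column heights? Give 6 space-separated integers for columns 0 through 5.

Answer: 7 8 7 0 0 0

Derivation:
Drop 1: I rot3 at col 1 lands with bottom-row=0; cleared 0 line(s) (total 0); column heights now [0 4 0 0 0 0], max=4
Drop 2: S rot1 at col 0 lands with bottom-row=4; cleared 0 line(s) (total 0); column heights now [7 6 0 0 0 0], max=7
Drop 3: S rot3 at col 1 lands with bottom-row=5; cleared 0 line(s) (total 0); column heights now [7 8 7 0 0 0], max=8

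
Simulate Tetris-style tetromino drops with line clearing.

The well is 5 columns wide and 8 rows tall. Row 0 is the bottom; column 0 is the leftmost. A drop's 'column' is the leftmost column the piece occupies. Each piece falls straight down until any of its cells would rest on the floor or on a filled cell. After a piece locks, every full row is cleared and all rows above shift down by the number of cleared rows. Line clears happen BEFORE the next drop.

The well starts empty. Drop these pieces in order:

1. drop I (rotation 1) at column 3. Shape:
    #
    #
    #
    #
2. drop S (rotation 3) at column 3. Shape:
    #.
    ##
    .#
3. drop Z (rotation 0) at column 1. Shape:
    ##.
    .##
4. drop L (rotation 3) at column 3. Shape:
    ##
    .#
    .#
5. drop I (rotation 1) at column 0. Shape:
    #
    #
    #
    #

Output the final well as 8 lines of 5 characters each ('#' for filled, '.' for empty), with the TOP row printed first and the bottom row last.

Drop 1: I rot1 at col 3 lands with bottom-row=0; cleared 0 line(s) (total 0); column heights now [0 0 0 4 0], max=4
Drop 2: S rot3 at col 3 lands with bottom-row=3; cleared 0 line(s) (total 0); column heights now [0 0 0 6 5], max=6
Drop 3: Z rot0 at col 1 lands with bottom-row=6; cleared 0 line(s) (total 0); column heights now [0 8 8 7 5], max=8
Drop 4: L rot3 at col 3 lands with bottom-row=5; cleared 0 line(s) (total 0); column heights now [0 8 8 8 8], max=8
Drop 5: I rot1 at col 0 lands with bottom-row=0; cleared 0 line(s) (total 0); column heights now [4 8 8 8 8], max=8

Answer: .####
..###
...##
...##
#..##
#..#.
#..#.
#..#.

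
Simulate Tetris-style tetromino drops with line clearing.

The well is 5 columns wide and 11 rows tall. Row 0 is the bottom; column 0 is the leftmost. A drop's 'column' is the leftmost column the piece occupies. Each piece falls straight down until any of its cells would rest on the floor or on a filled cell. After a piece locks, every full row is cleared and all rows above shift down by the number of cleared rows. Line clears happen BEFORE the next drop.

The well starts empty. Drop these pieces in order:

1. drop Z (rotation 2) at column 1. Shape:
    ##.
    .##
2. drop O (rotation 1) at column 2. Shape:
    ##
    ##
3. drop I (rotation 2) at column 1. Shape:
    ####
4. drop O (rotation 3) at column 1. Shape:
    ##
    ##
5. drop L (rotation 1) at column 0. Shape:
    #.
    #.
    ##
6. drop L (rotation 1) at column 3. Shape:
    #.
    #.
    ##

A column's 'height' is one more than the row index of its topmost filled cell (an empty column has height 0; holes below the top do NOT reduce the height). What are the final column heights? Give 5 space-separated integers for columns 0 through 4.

Answer: 10 8 7 8 6

Derivation:
Drop 1: Z rot2 at col 1 lands with bottom-row=0; cleared 0 line(s) (total 0); column heights now [0 2 2 1 0], max=2
Drop 2: O rot1 at col 2 lands with bottom-row=2; cleared 0 line(s) (total 0); column heights now [0 2 4 4 0], max=4
Drop 3: I rot2 at col 1 lands with bottom-row=4; cleared 0 line(s) (total 0); column heights now [0 5 5 5 5], max=5
Drop 4: O rot3 at col 1 lands with bottom-row=5; cleared 0 line(s) (total 0); column heights now [0 7 7 5 5], max=7
Drop 5: L rot1 at col 0 lands with bottom-row=7; cleared 0 line(s) (total 0); column heights now [10 8 7 5 5], max=10
Drop 6: L rot1 at col 3 lands with bottom-row=5; cleared 0 line(s) (total 0); column heights now [10 8 7 8 6], max=10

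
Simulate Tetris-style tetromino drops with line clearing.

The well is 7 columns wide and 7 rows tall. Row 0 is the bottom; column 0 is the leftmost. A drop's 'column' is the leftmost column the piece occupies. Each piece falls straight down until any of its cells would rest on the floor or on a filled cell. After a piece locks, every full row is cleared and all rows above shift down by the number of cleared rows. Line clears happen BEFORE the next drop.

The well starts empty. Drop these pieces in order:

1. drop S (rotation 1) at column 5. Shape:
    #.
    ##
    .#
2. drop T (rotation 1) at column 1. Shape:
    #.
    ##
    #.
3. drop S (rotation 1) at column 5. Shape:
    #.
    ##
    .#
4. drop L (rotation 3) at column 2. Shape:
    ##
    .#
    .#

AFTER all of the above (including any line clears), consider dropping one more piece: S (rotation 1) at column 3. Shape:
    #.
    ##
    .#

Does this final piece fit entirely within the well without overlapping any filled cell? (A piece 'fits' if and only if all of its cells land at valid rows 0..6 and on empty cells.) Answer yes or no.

Drop 1: S rot1 at col 5 lands with bottom-row=0; cleared 0 line(s) (total 0); column heights now [0 0 0 0 0 3 2], max=3
Drop 2: T rot1 at col 1 lands with bottom-row=0; cleared 0 line(s) (total 0); column heights now [0 3 2 0 0 3 2], max=3
Drop 3: S rot1 at col 5 lands with bottom-row=2; cleared 0 line(s) (total 0); column heights now [0 3 2 0 0 5 4], max=5
Drop 4: L rot3 at col 2 lands with bottom-row=0; cleared 0 line(s) (total 0); column heights now [0 3 3 3 0 5 4], max=5
Test piece S rot1 at col 3 (width 2): heights before test = [0 3 3 3 0 5 4]; fits = True

Answer: yes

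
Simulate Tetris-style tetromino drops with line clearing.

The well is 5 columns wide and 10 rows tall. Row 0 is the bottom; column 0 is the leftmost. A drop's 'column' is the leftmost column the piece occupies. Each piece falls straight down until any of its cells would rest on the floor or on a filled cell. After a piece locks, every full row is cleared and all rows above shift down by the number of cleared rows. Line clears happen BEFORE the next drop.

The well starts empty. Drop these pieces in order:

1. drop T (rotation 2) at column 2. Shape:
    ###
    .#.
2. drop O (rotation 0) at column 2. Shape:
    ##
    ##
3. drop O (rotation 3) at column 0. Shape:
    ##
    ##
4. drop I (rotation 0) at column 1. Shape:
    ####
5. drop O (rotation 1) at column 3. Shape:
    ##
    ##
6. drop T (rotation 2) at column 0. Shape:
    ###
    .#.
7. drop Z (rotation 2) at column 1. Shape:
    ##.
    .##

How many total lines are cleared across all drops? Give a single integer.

Drop 1: T rot2 at col 2 lands with bottom-row=0; cleared 0 line(s) (total 0); column heights now [0 0 2 2 2], max=2
Drop 2: O rot0 at col 2 lands with bottom-row=2; cleared 0 line(s) (total 0); column heights now [0 0 4 4 2], max=4
Drop 3: O rot3 at col 0 lands with bottom-row=0; cleared 1 line(s) (total 1); column heights now [1 1 3 3 0], max=3
Drop 4: I rot0 at col 1 lands with bottom-row=3; cleared 0 line(s) (total 1); column heights now [1 4 4 4 4], max=4
Drop 5: O rot1 at col 3 lands with bottom-row=4; cleared 0 line(s) (total 1); column heights now [1 4 4 6 6], max=6
Drop 6: T rot2 at col 0 lands with bottom-row=4; cleared 1 line(s) (total 2); column heights now [1 5 4 5 5], max=5
Drop 7: Z rot2 at col 1 lands with bottom-row=5; cleared 0 line(s) (total 2); column heights now [1 7 7 6 5], max=7

Answer: 2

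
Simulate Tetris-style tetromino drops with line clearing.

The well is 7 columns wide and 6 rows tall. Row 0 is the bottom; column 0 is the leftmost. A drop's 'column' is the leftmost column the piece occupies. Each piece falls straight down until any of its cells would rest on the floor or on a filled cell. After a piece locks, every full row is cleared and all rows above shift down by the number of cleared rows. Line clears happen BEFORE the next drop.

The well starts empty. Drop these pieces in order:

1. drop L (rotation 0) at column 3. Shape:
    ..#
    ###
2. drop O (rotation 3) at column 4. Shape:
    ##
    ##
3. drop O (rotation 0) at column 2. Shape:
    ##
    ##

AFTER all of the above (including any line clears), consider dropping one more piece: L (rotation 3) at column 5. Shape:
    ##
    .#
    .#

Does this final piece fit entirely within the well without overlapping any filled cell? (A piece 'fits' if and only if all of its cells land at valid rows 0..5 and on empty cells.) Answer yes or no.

Drop 1: L rot0 at col 3 lands with bottom-row=0; cleared 0 line(s) (total 0); column heights now [0 0 0 1 1 2 0], max=2
Drop 2: O rot3 at col 4 lands with bottom-row=2; cleared 0 line(s) (total 0); column heights now [0 0 0 1 4 4 0], max=4
Drop 3: O rot0 at col 2 lands with bottom-row=1; cleared 0 line(s) (total 0); column heights now [0 0 3 3 4 4 0], max=4
Test piece L rot3 at col 5 (width 2): heights before test = [0 0 3 3 4 4 0]; fits = True

Answer: yes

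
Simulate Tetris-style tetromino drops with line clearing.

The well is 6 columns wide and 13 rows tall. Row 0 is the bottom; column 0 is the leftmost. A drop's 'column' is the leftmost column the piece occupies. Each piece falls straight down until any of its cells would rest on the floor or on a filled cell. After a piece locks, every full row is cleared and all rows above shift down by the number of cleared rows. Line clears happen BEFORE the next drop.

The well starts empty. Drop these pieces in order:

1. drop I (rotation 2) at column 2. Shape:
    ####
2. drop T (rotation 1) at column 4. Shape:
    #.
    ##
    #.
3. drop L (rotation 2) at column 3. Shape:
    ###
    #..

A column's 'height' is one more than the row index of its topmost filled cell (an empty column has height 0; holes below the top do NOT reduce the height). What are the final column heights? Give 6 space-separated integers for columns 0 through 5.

Drop 1: I rot2 at col 2 lands with bottom-row=0; cleared 0 line(s) (total 0); column heights now [0 0 1 1 1 1], max=1
Drop 2: T rot1 at col 4 lands with bottom-row=1; cleared 0 line(s) (total 0); column heights now [0 0 1 1 4 3], max=4
Drop 3: L rot2 at col 3 lands with bottom-row=3; cleared 0 line(s) (total 0); column heights now [0 0 1 5 5 5], max=5

Answer: 0 0 1 5 5 5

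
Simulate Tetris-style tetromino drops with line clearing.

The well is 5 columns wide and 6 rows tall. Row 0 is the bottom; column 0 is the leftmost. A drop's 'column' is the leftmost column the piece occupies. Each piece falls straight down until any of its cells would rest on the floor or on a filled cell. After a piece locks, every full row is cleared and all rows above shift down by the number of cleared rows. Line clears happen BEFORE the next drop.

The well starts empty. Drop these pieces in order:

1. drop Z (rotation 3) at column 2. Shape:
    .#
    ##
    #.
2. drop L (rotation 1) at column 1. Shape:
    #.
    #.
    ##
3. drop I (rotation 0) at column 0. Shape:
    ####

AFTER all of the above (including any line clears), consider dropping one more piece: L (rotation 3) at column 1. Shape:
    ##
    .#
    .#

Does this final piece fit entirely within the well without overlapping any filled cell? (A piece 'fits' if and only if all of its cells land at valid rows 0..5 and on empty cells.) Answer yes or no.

Answer: no

Derivation:
Drop 1: Z rot3 at col 2 lands with bottom-row=0; cleared 0 line(s) (total 0); column heights now [0 0 2 3 0], max=3
Drop 2: L rot1 at col 1 lands with bottom-row=2; cleared 0 line(s) (total 0); column heights now [0 5 3 3 0], max=5
Drop 3: I rot0 at col 0 lands with bottom-row=5; cleared 0 line(s) (total 0); column heights now [6 6 6 6 0], max=6
Test piece L rot3 at col 1 (width 2): heights before test = [6 6 6 6 0]; fits = False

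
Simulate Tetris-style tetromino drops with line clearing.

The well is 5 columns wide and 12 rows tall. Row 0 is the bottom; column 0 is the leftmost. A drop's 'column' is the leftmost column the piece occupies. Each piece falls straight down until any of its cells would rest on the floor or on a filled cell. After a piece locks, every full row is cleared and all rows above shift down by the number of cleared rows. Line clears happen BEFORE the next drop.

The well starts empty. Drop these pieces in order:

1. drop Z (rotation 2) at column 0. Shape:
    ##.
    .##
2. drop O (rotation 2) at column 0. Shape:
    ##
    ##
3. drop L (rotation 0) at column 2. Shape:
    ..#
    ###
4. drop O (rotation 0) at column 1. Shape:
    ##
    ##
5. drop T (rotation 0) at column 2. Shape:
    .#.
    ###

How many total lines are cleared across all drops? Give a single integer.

Answer: 1

Derivation:
Drop 1: Z rot2 at col 0 lands with bottom-row=0; cleared 0 line(s) (total 0); column heights now [2 2 1 0 0], max=2
Drop 2: O rot2 at col 0 lands with bottom-row=2; cleared 0 line(s) (total 0); column heights now [4 4 1 0 0], max=4
Drop 3: L rot0 at col 2 lands with bottom-row=1; cleared 1 line(s) (total 1); column heights now [3 3 1 0 2], max=3
Drop 4: O rot0 at col 1 lands with bottom-row=3; cleared 0 line(s) (total 1); column heights now [3 5 5 0 2], max=5
Drop 5: T rot0 at col 2 lands with bottom-row=5; cleared 0 line(s) (total 1); column heights now [3 5 6 7 6], max=7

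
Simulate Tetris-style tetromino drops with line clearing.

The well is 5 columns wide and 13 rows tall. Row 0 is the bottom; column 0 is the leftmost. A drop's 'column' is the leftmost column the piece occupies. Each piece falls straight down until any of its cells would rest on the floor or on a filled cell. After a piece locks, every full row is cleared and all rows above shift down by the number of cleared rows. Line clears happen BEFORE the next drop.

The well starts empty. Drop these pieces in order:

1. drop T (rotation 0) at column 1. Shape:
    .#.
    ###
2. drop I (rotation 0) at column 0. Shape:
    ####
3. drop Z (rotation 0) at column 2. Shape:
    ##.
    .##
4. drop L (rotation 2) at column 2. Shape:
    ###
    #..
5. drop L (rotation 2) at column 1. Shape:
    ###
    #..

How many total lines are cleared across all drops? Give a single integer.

Drop 1: T rot0 at col 1 lands with bottom-row=0; cleared 0 line(s) (total 0); column heights now [0 1 2 1 0], max=2
Drop 2: I rot0 at col 0 lands with bottom-row=2; cleared 0 line(s) (total 0); column heights now [3 3 3 3 0], max=3
Drop 3: Z rot0 at col 2 lands with bottom-row=3; cleared 0 line(s) (total 0); column heights now [3 3 5 5 4], max=5
Drop 4: L rot2 at col 2 lands with bottom-row=5; cleared 0 line(s) (total 0); column heights now [3 3 7 7 7], max=7
Drop 5: L rot2 at col 1 lands with bottom-row=6; cleared 0 line(s) (total 0); column heights now [3 8 8 8 7], max=8

Answer: 0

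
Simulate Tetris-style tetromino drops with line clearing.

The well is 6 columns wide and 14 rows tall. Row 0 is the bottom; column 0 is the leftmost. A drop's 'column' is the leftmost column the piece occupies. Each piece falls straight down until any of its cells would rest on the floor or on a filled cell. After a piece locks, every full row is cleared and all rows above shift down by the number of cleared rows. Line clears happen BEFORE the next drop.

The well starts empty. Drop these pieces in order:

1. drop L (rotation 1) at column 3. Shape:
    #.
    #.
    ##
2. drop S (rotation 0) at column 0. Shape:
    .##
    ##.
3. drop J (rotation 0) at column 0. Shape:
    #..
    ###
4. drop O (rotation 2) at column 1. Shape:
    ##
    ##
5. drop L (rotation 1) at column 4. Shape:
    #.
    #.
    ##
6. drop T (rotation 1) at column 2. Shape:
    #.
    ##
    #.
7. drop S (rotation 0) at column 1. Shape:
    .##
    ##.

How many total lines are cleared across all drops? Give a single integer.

Drop 1: L rot1 at col 3 lands with bottom-row=0; cleared 0 line(s) (total 0); column heights now [0 0 0 3 1 0], max=3
Drop 2: S rot0 at col 0 lands with bottom-row=0; cleared 0 line(s) (total 0); column heights now [1 2 2 3 1 0], max=3
Drop 3: J rot0 at col 0 lands with bottom-row=2; cleared 0 line(s) (total 0); column heights now [4 3 3 3 1 0], max=4
Drop 4: O rot2 at col 1 lands with bottom-row=3; cleared 0 line(s) (total 0); column heights now [4 5 5 3 1 0], max=5
Drop 5: L rot1 at col 4 lands with bottom-row=1; cleared 0 line(s) (total 0); column heights now [4 5 5 3 4 2], max=5
Drop 6: T rot1 at col 2 lands with bottom-row=5; cleared 0 line(s) (total 0); column heights now [4 5 8 7 4 2], max=8
Drop 7: S rot0 at col 1 lands with bottom-row=8; cleared 0 line(s) (total 0); column heights now [4 9 10 10 4 2], max=10

Answer: 0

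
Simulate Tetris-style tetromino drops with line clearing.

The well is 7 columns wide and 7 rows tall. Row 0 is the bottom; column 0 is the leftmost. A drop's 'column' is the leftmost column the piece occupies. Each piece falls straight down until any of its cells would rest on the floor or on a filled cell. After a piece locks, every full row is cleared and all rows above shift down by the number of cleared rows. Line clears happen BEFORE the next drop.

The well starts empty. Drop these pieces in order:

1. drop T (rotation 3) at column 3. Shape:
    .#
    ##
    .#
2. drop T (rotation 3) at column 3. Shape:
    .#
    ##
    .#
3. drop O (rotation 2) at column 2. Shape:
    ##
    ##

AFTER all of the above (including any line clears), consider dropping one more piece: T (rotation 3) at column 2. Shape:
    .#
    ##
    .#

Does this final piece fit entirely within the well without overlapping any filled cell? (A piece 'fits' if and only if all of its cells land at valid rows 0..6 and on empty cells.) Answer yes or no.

Drop 1: T rot3 at col 3 lands with bottom-row=0; cleared 0 line(s) (total 0); column heights now [0 0 0 2 3 0 0], max=3
Drop 2: T rot3 at col 3 lands with bottom-row=3; cleared 0 line(s) (total 0); column heights now [0 0 0 5 6 0 0], max=6
Drop 3: O rot2 at col 2 lands with bottom-row=5; cleared 0 line(s) (total 0); column heights now [0 0 7 7 6 0 0], max=7
Test piece T rot3 at col 2 (width 2): heights before test = [0 0 7 7 6 0 0]; fits = False

Answer: no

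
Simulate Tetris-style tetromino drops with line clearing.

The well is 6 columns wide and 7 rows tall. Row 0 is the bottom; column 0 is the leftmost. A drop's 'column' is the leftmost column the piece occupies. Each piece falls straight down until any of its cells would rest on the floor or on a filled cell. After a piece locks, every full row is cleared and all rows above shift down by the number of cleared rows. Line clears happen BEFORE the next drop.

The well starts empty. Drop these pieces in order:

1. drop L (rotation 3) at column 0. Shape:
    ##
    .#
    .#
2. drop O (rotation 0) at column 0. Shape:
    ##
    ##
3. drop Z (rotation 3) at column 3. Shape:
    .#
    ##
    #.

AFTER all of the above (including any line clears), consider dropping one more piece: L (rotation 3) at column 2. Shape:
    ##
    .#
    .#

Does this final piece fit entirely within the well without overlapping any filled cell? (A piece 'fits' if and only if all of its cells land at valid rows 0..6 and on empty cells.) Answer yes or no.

Drop 1: L rot3 at col 0 lands with bottom-row=0; cleared 0 line(s) (total 0); column heights now [3 3 0 0 0 0], max=3
Drop 2: O rot0 at col 0 lands with bottom-row=3; cleared 0 line(s) (total 0); column heights now [5 5 0 0 0 0], max=5
Drop 3: Z rot3 at col 3 lands with bottom-row=0; cleared 0 line(s) (total 0); column heights now [5 5 0 2 3 0], max=5
Test piece L rot3 at col 2 (width 2): heights before test = [5 5 0 2 3 0]; fits = True

Answer: yes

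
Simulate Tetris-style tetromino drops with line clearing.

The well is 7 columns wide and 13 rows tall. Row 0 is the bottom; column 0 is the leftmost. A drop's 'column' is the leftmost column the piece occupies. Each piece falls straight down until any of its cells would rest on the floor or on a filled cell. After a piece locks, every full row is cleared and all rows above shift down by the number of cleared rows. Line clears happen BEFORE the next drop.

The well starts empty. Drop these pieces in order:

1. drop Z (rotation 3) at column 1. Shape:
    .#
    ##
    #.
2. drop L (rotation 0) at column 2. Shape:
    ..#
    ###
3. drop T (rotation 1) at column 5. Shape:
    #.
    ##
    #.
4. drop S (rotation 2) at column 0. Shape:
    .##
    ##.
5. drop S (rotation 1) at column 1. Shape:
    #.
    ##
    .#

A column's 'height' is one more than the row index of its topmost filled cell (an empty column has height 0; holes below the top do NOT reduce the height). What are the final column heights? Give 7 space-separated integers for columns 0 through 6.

Drop 1: Z rot3 at col 1 lands with bottom-row=0; cleared 0 line(s) (total 0); column heights now [0 2 3 0 0 0 0], max=3
Drop 2: L rot0 at col 2 lands with bottom-row=3; cleared 0 line(s) (total 0); column heights now [0 2 4 4 5 0 0], max=5
Drop 3: T rot1 at col 5 lands with bottom-row=0; cleared 0 line(s) (total 0); column heights now [0 2 4 4 5 3 2], max=5
Drop 4: S rot2 at col 0 lands with bottom-row=3; cleared 0 line(s) (total 0); column heights now [4 5 5 4 5 3 2], max=5
Drop 5: S rot1 at col 1 lands with bottom-row=5; cleared 0 line(s) (total 0); column heights now [4 8 7 4 5 3 2], max=8

Answer: 4 8 7 4 5 3 2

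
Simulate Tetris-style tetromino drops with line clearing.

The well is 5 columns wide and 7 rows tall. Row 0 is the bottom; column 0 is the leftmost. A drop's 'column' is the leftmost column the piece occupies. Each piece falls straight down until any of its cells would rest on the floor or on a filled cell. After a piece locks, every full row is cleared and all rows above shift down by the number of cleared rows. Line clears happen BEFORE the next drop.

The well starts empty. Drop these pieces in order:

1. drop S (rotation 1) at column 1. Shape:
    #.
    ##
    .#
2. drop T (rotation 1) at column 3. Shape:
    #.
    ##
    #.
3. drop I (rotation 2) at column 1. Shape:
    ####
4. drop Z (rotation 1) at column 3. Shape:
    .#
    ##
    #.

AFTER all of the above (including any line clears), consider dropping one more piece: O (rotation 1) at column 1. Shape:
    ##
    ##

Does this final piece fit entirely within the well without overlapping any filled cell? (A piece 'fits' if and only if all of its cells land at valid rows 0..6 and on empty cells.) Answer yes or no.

Drop 1: S rot1 at col 1 lands with bottom-row=0; cleared 0 line(s) (total 0); column heights now [0 3 2 0 0], max=3
Drop 2: T rot1 at col 3 lands with bottom-row=0; cleared 0 line(s) (total 0); column heights now [0 3 2 3 2], max=3
Drop 3: I rot2 at col 1 lands with bottom-row=3; cleared 0 line(s) (total 0); column heights now [0 4 4 4 4], max=4
Drop 4: Z rot1 at col 3 lands with bottom-row=4; cleared 0 line(s) (total 0); column heights now [0 4 4 6 7], max=7
Test piece O rot1 at col 1 (width 2): heights before test = [0 4 4 6 7]; fits = True

Answer: yes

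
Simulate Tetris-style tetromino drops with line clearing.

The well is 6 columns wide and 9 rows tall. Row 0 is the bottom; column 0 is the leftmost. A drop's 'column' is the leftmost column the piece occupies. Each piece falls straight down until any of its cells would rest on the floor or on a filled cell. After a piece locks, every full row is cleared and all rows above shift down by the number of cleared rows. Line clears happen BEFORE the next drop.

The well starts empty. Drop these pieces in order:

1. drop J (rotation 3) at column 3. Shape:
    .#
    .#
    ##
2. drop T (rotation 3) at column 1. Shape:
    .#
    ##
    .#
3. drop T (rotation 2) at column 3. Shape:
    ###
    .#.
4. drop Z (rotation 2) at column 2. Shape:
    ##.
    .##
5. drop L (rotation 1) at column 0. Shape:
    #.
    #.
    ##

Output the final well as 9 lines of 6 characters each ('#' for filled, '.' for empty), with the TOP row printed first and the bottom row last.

Drop 1: J rot3 at col 3 lands with bottom-row=0; cleared 0 line(s) (total 0); column heights now [0 0 0 1 3 0], max=3
Drop 2: T rot3 at col 1 lands with bottom-row=0; cleared 0 line(s) (total 0); column heights now [0 2 3 1 3 0], max=3
Drop 3: T rot2 at col 3 lands with bottom-row=3; cleared 0 line(s) (total 0); column heights now [0 2 3 5 5 5], max=5
Drop 4: Z rot2 at col 2 lands with bottom-row=5; cleared 0 line(s) (total 0); column heights now [0 2 7 7 6 5], max=7
Drop 5: L rot1 at col 0 lands with bottom-row=2; cleared 0 line(s) (total 0); column heights now [5 3 7 7 6 5], max=7

Answer: ......
......
..##..
...##.
#..###
#...#.
###.#.
.##.#.
..###.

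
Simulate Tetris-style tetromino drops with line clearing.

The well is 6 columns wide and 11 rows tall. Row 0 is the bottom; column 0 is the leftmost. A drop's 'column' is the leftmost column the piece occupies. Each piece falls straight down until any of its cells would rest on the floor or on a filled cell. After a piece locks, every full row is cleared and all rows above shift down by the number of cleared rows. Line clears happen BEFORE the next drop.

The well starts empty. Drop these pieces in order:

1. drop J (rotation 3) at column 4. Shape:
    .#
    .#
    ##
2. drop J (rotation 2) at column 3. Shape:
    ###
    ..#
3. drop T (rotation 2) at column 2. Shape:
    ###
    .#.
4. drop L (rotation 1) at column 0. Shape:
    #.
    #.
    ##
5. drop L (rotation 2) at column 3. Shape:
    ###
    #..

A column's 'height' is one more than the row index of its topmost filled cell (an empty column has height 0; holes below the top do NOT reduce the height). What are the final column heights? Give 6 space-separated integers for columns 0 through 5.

Drop 1: J rot3 at col 4 lands with bottom-row=0; cleared 0 line(s) (total 0); column heights now [0 0 0 0 1 3], max=3
Drop 2: J rot2 at col 3 lands with bottom-row=3; cleared 0 line(s) (total 0); column heights now [0 0 0 5 5 5], max=5
Drop 3: T rot2 at col 2 lands with bottom-row=5; cleared 0 line(s) (total 0); column heights now [0 0 7 7 7 5], max=7
Drop 4: L rot1 at col 0 lands with bottom-row=0; cleared 0 line(s) (total 0); column heights now [3 1 7 7 7 5], max=7
Drop 5: L rot2 at col 3 lands with bottom-row=7; cleared 0 line(s) (total 0); column heights now [3 1 7 9 9 9], max=9

Answer: 3 1 7 9 9 9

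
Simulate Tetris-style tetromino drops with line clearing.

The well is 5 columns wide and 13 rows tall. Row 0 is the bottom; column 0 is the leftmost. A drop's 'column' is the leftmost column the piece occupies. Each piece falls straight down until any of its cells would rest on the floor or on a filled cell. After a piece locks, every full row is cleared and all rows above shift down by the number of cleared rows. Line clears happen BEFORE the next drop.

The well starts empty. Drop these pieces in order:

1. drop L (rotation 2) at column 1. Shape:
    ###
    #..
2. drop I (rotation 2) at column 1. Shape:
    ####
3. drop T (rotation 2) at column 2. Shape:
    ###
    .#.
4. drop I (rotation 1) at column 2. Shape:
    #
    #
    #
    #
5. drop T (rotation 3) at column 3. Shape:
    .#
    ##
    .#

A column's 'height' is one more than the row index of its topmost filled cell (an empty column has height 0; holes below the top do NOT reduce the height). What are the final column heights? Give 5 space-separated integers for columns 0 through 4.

Answer: 0 3 9 7 8

Derivation:
Drop 1: L rot2 at col 1 lands with bottom-row=0; cleared 0 line(s) (total 0); column heights now [0 2 2 2 0], max=2
Drop 2: I rot2 at col 1 lands with bottom-row=2; cleared 0 line(s) (total 0); column heights now [0 3 3 3 3], max=3
Drop 3: T rot2 at col 2 lands with bottom-row=3; cleared 0 line(s) (total 0); column heights now [0 3 5 5 5], max=5
Drop 4: I rot1 at col 2 lands with bottom-row=5; cleared 0 line(s) (total 0); column heights now [0 3 9 5 5], max=9
Drop 5: T rot3 at col 3 lands with bottom-row=5; cleared 0 line(s) (total 0); column heights now [0 3 9 7 8], max=9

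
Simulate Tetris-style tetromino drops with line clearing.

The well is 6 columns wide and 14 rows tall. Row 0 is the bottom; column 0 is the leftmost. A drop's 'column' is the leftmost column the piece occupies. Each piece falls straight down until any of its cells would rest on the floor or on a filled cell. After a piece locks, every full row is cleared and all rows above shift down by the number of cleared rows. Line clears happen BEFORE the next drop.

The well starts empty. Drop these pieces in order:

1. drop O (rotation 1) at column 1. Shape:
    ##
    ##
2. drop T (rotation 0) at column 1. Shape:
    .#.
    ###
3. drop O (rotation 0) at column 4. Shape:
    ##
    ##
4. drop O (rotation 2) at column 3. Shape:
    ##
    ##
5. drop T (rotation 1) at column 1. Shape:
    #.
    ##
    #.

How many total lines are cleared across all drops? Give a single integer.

Drop 1: O rot1 at col 1 lands with bottom-row=0; cleared 0 line(s) (total 0); column heights now [0 2 2 0 0 0], max=2
Drop 2: T rot0 at col 1 lands with bottom-row=2; cleared 0 line(s) (total 0); column heights now [0 3 4 3 0 0], max=4
Drop 3: O rot0 at col 4 lands with bottom-row=0; cleared 0 line(s) (total 0); column heights now [0 3 4 3 2 2], max=4
Drop 4: O rot2 at col 3 lands with bottom-row=3; cleared 0 line(s) (total 0); column heights now [0 3 4 5 5 2], max=5
Drop 5: T rot1 at col 1 lands with bottom-row=3; cleared 0 line(s) (total 0); column heights now [0 6 5 5 5 2], max=6

Answer: 0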